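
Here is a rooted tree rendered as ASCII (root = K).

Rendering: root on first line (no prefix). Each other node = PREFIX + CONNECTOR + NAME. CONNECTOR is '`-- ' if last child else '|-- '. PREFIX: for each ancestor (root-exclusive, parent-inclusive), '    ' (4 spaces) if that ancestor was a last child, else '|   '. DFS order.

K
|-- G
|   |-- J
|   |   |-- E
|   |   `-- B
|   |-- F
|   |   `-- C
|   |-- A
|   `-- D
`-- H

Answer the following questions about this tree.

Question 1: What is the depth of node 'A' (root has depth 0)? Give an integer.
Answer: 2

Derivation:
Path from root to A: K -> G -> A
Depth = number of edges = 2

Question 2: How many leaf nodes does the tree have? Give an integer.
Answer: 6

Derivation:
Leaves (nodes with no children): A, B, C, D, E, H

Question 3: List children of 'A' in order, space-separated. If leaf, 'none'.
Node A's children (from adjacency): (leaf)

Answer: none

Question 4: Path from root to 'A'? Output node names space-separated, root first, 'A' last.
Answer: K G A

Derivation:
Walk down from root: K -> G -> A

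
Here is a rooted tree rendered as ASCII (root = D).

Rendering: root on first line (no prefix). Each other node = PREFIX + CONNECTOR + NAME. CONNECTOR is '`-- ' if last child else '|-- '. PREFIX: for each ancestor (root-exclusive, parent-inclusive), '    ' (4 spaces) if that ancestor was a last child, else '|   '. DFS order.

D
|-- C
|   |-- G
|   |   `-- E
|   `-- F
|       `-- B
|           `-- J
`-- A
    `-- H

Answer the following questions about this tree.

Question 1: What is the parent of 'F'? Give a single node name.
Answer: C

Derivation:
Scan adjacency: F appears as child of C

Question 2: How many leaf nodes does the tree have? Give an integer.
Answer: 3

Derivation:
Leaves (nodes with no children): E, H, J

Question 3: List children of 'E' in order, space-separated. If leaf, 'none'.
Node E's children (from adjacency): (leaf)

Answer: none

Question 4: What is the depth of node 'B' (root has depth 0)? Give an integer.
Path from root to B: D -> C -> F -> B
Depth = number of edges = 3

Answer: 3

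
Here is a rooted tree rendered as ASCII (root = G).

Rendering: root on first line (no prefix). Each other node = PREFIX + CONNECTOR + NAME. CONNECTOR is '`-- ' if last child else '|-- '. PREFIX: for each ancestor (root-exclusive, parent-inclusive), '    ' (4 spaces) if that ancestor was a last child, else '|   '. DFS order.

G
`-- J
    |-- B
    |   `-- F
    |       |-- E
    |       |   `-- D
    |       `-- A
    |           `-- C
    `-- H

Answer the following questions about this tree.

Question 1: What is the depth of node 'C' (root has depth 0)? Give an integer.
Answer: 5

Derivation:
Path from root to C: G -> J -> B -> F -> A -> C
Depth = number of edges = 5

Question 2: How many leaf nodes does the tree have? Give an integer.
Leaves (nodes with no children): C, D, H

Answer: 3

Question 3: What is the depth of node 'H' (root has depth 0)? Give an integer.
Answer: 2

Derivation:
Path from root to H: G -> J -> H
Depth = number of edges = 2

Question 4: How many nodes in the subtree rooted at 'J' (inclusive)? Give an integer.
Subtree rooted at J contains: A, B, C, D, E, F, H, J
Count = 8

Answer: 8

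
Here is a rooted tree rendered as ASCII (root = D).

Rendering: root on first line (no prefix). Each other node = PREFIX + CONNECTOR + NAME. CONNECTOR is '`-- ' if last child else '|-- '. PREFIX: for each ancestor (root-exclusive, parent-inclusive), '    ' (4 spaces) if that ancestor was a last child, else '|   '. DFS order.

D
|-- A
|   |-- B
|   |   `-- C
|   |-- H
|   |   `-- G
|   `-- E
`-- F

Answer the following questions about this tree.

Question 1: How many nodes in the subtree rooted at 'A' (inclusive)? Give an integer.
Answer: 6

Derivation:
Subtree rooted at A contains: A, B, C, E, G, H
Count = 6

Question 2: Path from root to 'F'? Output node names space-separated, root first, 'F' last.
Walk down from root: D -> F

Answer: D F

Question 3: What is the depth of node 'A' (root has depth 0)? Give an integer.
Answer: 1

Derivation:
Path from root to A: D -> A
Depth = number of edges = 1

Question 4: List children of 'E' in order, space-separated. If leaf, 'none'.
Answer: none

Derivation:
Node E's children (from adjacency): (leaf)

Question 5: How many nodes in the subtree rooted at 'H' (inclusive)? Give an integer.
Subtree rooted at H contains: G, H
Count = 2

Answer: 2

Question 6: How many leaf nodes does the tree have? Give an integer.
Leaves (nodes with no children): C, E, F, G

Answer: 4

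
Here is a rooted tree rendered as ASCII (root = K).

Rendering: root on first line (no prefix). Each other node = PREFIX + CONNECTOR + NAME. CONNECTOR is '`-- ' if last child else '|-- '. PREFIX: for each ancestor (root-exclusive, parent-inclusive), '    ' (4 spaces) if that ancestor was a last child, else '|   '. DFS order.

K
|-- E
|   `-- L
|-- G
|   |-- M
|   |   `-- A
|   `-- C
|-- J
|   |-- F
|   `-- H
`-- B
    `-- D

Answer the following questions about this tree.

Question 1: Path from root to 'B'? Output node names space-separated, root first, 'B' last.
Walk down from root: K -> B

Answer: K B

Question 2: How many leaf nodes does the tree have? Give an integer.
Leaves (nodes with no children): A, C, D, F, H, L

Answer: 6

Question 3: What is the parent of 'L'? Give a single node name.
Answer: E

Derivation:
Scan adjacency: L appears as child of E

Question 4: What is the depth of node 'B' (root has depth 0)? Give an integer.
Answer: 1

Derivation:
Path from root to B: K -> B
Depth = number of edges = 1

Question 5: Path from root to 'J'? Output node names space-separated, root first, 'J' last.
Answer: K J

Derivation:
Walk down from root: K -> J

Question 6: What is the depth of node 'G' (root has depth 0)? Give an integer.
Path from root to G: K -> G
Depth = number of edges = 1

Answer: 1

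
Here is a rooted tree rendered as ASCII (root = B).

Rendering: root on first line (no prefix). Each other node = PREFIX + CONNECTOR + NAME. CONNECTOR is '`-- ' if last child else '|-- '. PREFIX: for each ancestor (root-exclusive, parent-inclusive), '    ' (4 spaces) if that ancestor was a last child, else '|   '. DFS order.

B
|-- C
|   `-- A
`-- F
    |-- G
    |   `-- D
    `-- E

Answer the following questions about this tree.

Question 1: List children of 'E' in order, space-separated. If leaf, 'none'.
Node E's children (from adjacency): (leaf)

Answer: none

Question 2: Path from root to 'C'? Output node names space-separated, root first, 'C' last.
Answer: B C

Derivation:
Walk down from root: B -> C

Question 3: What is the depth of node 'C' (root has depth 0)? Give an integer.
Path from root to C: B -> C
Depth = number of edges = 1

Answer: 1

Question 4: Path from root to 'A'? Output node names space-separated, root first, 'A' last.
Walk down from root: B -> C -> A

Answer: B C A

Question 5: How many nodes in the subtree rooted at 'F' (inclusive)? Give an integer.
Subtree rooted at F contains: D, E, F, G
Count = 4

Answer: 4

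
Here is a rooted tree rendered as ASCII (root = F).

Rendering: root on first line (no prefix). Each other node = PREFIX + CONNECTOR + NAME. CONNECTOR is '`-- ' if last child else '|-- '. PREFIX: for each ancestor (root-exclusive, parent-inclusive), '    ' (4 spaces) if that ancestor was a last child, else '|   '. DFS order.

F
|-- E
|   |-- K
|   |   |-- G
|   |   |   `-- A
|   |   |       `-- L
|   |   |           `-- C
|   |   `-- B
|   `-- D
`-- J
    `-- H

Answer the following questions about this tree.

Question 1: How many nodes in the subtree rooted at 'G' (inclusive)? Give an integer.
Subtree rooted at G contains: A, C, G, L
Count = 4

Answer: 4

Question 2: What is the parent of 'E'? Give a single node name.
Scan adjacency: E appears as child of F

Answer: F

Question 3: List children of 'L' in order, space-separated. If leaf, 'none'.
Answer: C

Derivation:
Node L's children (from adjacency): C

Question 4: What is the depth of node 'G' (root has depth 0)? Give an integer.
Path from root to G: F -> E -> K -> G
Depth = number of edges = 3

Answer: 3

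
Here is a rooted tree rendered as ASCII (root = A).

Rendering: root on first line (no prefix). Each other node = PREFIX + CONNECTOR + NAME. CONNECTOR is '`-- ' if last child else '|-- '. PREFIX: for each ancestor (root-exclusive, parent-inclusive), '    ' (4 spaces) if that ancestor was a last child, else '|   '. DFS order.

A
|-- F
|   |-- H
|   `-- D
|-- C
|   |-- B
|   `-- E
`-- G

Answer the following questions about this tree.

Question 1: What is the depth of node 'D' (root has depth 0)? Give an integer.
Path from root to D: A -> F -> D
Depth = number of edges = 2

Answer: 2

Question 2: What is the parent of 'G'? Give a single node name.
Scan adjacency: G appears as child of A

Answer: A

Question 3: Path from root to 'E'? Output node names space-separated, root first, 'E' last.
Walk down from root: A -> C -> E

Answer: A C E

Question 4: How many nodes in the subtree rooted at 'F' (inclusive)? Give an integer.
Subtree rooted at F contains: D, F, H
Count = 3

Answer: 3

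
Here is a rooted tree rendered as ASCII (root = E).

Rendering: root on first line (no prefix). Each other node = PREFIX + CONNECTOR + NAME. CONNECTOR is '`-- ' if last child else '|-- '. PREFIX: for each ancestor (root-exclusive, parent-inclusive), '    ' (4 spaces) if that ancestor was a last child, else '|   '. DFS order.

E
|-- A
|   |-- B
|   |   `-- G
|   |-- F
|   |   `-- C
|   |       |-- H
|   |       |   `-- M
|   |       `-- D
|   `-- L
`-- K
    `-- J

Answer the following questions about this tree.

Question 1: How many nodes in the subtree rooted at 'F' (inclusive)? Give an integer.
Subtree rooted at F contains: C, D, F, H, M
Count = 5

Answer: 5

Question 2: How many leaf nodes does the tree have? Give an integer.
Answer: 5

Derivation:
Leaves (nodes with no children): D, G, J, L, M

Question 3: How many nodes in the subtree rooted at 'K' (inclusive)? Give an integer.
Answer: 2

Derivation:
Subtree rooted at K contains: J, K
Count = 2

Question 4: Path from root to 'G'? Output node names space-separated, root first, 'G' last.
Answer: E A B G

Derivation:
Walk down from root: E -> A -> B -> G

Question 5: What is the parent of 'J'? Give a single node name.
Answer: K

Derivation:
Scan adjacency: J appears as child of K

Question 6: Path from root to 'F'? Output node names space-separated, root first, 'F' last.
Walk down from root: E -> A -> F

Answer: E A F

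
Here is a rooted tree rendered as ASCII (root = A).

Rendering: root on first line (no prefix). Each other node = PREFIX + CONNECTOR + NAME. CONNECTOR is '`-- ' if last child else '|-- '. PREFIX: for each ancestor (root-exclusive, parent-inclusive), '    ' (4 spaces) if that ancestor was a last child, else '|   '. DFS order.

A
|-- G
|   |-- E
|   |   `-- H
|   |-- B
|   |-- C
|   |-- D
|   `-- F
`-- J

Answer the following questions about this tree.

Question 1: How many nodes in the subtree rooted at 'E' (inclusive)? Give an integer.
Answer: 2

Derivation:
Subtree rooted at E contains: E, H
Count = 2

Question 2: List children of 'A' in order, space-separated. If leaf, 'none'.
Answer: G J

Derivation:
Node A's children (from adjacency): G, J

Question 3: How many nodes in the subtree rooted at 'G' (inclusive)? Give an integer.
Answer: 7

Derivation:
Subtree rooted at G contains: B, C, D, E, F, G, H
Count = 7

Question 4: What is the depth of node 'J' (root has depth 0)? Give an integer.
Path from root to J: A -> J
Depth = number of edges = 1

Answer: 1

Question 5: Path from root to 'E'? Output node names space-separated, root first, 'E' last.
Answer: A G E

Derivation:
Walk down from root: A -> G -> E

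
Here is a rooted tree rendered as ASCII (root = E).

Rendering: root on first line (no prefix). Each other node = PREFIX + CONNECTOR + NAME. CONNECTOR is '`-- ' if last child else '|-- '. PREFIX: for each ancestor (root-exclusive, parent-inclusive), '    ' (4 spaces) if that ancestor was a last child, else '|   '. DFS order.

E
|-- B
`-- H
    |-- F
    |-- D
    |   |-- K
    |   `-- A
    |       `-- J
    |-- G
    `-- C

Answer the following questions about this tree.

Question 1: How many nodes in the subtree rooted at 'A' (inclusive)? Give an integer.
Subtree rooted at A contains: A, J
Count = 2

Answer: 2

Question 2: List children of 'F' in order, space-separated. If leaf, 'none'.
Answer: none

Derivation:
Node F's children (from adjacency): (leaf)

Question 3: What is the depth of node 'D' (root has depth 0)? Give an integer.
Answer: 2

Derivation:
Path from root to D: E -> H -> D
Depth = number of edges = 2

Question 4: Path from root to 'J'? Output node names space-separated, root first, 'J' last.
Walk down from root: E -> H -> D -> A -> J

Answer: E H D A J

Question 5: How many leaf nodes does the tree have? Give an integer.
Answer: 6

Derivation:
Leaves (nodes with no children): B, C, F, G, J, K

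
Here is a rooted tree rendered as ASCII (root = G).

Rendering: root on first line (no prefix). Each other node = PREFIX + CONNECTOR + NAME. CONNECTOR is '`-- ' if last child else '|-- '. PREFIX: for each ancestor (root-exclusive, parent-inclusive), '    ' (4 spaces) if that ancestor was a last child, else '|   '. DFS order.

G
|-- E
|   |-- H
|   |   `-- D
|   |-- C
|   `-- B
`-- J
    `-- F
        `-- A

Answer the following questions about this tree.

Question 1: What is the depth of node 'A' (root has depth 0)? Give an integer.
Answer: 3

Derivation:
Path from root to A: G -> J -> F -> A
Depth = number of edges = 3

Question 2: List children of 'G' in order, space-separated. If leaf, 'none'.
Node G's children (from adjacency): E, J

Answer: E J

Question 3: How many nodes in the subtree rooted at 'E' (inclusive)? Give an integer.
Subtree rooted at E contains: B, C, D, E, H
Count = 5

Answer: 5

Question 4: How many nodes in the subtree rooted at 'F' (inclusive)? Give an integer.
Answer: 2

Derivation:
Subtree rooted at F contains: A, F
Count = 2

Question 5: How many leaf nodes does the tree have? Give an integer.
Leaves (nodes with no children): A, B, C, D

Answer: 4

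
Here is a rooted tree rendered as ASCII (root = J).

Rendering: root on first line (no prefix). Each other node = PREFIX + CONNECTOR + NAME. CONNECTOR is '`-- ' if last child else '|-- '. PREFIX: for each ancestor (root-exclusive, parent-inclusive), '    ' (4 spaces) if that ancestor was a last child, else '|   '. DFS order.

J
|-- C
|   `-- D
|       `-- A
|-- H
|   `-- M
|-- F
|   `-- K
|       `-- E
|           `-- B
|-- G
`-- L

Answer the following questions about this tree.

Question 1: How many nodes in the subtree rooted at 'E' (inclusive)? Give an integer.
Answer: 2

Derivation:
Subtree rooted at E contains: B, E
Count = 2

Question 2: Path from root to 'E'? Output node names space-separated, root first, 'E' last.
Walk down from root: J -> F -> K -> E

Answer: J F K E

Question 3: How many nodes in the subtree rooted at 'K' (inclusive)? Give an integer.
Subtree rooted at K contains: B, E, K
Count = 3

Answer: 3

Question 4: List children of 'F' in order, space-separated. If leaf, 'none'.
Node F's children (from adjacency): K

Answer: K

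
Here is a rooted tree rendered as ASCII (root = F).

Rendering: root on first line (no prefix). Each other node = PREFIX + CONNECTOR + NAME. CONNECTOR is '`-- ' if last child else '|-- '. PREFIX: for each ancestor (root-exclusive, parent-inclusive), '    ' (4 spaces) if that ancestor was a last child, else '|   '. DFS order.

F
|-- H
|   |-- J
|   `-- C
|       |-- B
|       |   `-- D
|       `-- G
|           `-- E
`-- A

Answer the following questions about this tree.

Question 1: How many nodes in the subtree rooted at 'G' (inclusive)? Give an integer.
Answer: 2

Derivation:
Subtree rooted at G contains: E, G
Count = 2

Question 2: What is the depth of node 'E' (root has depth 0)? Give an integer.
Answer: 4

Derivation:
Path from root to E: F -> H -> C -> G -> E
Depth = number of edges = 4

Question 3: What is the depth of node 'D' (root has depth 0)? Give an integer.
Answer: 4

Derivation:
Path from root to D: F -> H -> C -> B -> D
Depth = number of edges = 4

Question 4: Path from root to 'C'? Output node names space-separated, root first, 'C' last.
Answer: F H C

Derivation:
Walk down from root: F -> H -> C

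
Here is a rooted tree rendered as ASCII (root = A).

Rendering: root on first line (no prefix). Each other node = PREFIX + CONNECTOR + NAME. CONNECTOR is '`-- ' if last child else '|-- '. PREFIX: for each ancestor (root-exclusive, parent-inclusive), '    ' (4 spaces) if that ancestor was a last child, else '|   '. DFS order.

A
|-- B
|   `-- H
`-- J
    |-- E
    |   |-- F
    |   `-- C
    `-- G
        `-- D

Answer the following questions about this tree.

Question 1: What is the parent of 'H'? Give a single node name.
Scan adjacency: H appears as child of B

Answer: B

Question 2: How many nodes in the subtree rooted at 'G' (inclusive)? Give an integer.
Answer: 2

Derivation:
Subtree rooted at G contains: D, G
Count = 2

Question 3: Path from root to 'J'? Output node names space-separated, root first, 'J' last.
Answer: A J

Derivation:
Walk down from root: A -> J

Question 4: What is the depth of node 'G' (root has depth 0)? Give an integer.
Answer: 2

Derivation:
Path from root to G: A -> J -> G
Depth = number of edges = 2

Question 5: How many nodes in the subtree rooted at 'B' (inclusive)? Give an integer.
Subtree rooted at B contains: B, H
Count = 2

Answer: 2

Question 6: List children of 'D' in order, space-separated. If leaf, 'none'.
Node D's children (from adjacency): (leaf)

Answer: none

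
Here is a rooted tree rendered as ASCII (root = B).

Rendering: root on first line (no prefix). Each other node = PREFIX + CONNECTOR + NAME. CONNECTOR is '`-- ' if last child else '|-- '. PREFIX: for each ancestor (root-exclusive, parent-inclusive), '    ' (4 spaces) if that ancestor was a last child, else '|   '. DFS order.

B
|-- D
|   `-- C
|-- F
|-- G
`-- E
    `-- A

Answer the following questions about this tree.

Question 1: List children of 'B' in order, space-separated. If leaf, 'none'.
Node B's children (from adjacency): D, F, G, E

Answer: D F G E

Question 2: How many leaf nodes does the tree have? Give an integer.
Leaves (nodes with no children): A, C, F, G

Answer: 4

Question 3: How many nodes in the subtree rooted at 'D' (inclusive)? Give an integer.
Subtree rooted at D contains: C, D
Count = 2

Answer: 2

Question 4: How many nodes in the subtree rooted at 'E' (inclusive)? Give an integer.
Answer: 2

Derivation:
Subtree rooted at E contains: A, E
Count = 2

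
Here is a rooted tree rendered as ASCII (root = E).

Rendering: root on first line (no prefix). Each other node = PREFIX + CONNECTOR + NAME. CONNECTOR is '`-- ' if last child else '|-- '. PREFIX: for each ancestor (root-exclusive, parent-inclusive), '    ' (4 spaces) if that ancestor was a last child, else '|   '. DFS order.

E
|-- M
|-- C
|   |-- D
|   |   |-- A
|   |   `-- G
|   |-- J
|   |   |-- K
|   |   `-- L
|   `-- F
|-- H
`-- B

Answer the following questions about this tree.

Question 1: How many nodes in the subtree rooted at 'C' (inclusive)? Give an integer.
Subtree rooted at C contains: A, C, D, F, G, J, K, L
Count = 8

Answer: 8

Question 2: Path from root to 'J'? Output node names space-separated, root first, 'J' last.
Walk down from root: E -> C -> J

Answer: E C J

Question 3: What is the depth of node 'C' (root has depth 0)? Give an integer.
Answer: 1

Derivation:
Path from root to C: E -> C
Depth = number of edges = 1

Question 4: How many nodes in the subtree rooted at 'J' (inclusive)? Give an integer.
Subtree rooted at J contains: J, K, L
Count = 3

Answer: 3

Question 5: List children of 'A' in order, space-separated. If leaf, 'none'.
Node A's children (from adjacency): (leaf)

Answer: none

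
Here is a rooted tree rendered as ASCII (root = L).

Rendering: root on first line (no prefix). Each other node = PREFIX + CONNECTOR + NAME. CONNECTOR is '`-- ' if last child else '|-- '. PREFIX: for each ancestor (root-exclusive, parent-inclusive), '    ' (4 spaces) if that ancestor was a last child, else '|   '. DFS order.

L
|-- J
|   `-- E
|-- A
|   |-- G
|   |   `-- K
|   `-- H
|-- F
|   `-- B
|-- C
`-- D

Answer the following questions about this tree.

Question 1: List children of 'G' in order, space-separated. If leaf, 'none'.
Node G's children (from adjacency): K

Answer: K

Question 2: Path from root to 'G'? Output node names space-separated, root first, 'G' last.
Answer: L A G

Derivation:
Walk down from root: L -> A -> G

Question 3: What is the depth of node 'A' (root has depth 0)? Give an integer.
Answer: 1

Derivation:
Path from root to A: L -> A
Depth = number of edges = 1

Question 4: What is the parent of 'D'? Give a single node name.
Answer: L

Derivation:
Scan adjacency: D appears as child of L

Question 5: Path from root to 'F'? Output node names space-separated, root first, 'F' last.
Answer: L F

Derivation:
Walk down from root: L -> F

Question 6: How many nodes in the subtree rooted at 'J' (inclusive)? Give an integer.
Answer: 2

Derivation:
Subtree rooted at J contains: E, J
Count = 2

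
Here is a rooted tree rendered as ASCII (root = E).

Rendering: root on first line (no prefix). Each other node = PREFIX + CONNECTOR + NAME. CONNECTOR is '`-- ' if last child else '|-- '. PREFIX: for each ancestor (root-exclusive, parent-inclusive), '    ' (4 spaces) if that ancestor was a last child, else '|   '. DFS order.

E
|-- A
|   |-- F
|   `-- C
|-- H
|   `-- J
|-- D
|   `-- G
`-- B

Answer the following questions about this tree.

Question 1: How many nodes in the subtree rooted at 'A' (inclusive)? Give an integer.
Answer: 3

Derivation:
Subtree rooted at A contains: A, C, F
Count = 3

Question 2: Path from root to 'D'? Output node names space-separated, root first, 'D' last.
Walk down from root: E -> D

Answer: E D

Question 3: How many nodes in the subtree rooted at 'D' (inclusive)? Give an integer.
Subtree rooted at D contains: D, G
Count = 2

Answer: 2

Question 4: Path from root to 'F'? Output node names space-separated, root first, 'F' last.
Walk down from root: E -> A -> F

Answer: E A F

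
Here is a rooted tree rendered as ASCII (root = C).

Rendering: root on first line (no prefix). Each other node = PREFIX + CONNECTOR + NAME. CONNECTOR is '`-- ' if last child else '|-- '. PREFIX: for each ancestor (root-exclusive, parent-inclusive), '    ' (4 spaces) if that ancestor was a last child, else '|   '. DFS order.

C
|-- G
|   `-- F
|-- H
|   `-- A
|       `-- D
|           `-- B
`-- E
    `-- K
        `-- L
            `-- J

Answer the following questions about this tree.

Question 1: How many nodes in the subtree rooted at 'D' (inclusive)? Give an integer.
Subtree rooted at D contains: B, D
Count = 2

Answer: 2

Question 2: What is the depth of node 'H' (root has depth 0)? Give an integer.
Path from root to H: C -> H
Depth = number of edges = 1

Answer: 1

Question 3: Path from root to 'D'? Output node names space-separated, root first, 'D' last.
Walk down from root: C -> H -> A -> D

Answer: C H A D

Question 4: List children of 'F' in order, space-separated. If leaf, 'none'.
Answer: none

Derivation:
Node F's children (from adjacency): (leaf)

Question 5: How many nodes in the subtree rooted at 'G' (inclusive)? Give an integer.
Subtree rooted at G contains: F, G
Count = 2

Answer: 2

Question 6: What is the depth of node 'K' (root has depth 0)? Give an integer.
Path from root to K: C -> E -> K
Depth = number of edges = 2

Answer: 2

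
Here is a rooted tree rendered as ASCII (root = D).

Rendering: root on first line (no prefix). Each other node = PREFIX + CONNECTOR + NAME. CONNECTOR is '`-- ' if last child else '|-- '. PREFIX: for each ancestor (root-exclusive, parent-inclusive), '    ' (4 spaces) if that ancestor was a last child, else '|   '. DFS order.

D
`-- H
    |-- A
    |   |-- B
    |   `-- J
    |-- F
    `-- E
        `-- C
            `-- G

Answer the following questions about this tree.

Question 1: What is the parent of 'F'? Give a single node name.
Answer: H

Derivation:
Scan adjacency: F appears as child of H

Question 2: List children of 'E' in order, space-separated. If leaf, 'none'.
Answer: C

Derivation:
Node E's children (from adjacency): C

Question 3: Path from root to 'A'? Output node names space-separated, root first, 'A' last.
Answer: D H A

Derivation:
Walk down from root: D -> H -> A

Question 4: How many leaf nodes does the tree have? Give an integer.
Answer: 4

Derivation:
Leaves (nodes with no children): B, F, G, J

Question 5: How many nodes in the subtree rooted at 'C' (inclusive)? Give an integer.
Subtree rooted at C contains: C, G
Count = 2

Answer: 2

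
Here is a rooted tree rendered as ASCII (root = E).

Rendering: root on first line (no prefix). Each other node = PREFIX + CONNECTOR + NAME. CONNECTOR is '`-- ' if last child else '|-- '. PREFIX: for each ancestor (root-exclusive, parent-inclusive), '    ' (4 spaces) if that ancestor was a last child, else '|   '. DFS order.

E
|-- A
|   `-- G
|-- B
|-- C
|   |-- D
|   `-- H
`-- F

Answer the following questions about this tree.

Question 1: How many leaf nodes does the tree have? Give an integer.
Answer: 5

Derivation:
Leaves (nodes with no children): B, D, F, G, H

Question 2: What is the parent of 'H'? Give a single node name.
Scan adjacency: H appears as child of C

Answer: C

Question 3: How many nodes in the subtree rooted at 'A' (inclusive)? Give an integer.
Answer: 2

Derivation:
Subtree rooted at A contains: A, G
Count = 2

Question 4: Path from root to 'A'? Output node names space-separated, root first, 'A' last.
Answer: E A

Derivation:
Walk down from root: E -> A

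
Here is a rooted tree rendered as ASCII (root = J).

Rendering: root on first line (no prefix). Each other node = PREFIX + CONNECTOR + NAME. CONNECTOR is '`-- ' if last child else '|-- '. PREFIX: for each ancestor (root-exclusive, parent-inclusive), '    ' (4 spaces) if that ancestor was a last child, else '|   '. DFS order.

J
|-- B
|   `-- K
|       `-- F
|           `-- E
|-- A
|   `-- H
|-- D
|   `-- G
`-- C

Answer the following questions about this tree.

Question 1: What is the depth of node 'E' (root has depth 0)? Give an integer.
Path from root to E: J -> B -> K -> F -> E
Depth = number of edges = 4

Answer: 4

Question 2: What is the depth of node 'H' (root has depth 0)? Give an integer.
Answer: 2

Derivation:
Path from root to H: J -> A -> H
Depth = number of edges = 2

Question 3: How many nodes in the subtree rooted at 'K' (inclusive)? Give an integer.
Subtree rooted at K contains: E, F, K
Count = 3

Answer: 3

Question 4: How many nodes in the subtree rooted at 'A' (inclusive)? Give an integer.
Answer: 2

Derivation:
Subtree rooted at A contains: A, H
Count = 2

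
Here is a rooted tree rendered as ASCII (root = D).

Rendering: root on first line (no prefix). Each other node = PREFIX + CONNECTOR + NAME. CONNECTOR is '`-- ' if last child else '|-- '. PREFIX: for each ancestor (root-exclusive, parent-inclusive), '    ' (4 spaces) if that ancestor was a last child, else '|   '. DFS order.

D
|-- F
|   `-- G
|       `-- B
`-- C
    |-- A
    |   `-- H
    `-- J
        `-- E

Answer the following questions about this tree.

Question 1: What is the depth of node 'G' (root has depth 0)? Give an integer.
Answer: 2

Derivation:
Path from root to G: D -> F -> G
Depth = number of edges = 2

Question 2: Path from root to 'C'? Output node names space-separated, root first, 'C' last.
Walk down from root: D -> C

Answer: D C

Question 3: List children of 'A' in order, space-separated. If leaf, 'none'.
Answer: H

Derivation:
Node A's children (from adjacency): H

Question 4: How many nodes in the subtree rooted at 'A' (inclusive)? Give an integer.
Answer: 2

Derivation:
Subtree rooted at A contains: A, H
Count = 2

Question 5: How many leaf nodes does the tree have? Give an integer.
Leaves (nodes with no children): B, E, H

Answer: 3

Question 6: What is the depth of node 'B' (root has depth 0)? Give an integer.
Answer: 3

Derivation:
Path from root to B: D -> F -> G -> B
Depth = number of edges = 3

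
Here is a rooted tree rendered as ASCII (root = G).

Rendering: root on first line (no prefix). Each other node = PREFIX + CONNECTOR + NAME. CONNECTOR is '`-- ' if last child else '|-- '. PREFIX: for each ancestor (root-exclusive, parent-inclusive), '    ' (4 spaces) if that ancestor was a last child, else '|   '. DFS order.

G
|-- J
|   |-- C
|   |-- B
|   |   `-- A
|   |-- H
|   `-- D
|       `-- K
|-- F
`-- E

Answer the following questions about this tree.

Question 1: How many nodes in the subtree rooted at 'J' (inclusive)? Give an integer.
Answer: 7

Derivation:
Subtree rooted at J contains: A, B, C, D, H, J, K
Count = 7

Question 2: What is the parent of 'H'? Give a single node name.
Answer: J

Derivation:
Scan adjacency: H appears as child of J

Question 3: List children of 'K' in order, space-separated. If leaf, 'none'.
Node K's children (from adjacency): (leaf)

Answer: none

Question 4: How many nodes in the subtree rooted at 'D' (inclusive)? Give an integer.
Subtree rooted at D contains: D, K
Count = 2

Answer: 2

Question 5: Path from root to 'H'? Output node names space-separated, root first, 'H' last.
Walk down from root: G -> J -> H

Answer: G J H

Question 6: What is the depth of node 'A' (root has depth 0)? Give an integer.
Answer: 3

Derivation:
Path from root to A: G -> J -> B -> A
Depth = number of edges = 3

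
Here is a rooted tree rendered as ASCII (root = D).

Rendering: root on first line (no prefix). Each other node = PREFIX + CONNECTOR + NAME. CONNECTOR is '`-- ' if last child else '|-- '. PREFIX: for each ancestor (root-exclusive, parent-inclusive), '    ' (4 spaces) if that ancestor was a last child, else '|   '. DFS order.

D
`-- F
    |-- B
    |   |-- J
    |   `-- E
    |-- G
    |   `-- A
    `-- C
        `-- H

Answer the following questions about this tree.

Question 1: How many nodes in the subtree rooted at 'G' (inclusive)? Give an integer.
Answer: 2

Derivation:
Subtree rooted at G contains: A, G
Count = 2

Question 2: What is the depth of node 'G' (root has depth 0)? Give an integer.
Path from root to G: D -> F -> G
Depth = number of edges = 2

Answer: 2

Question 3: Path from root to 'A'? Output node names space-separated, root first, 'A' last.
Walk down from root: D -> F -> G -> A

Answer: D F G A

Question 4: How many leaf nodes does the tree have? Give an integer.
Leaves (nodes with no children): A, E, H, J

Answer: 4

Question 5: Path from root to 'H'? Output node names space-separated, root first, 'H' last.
Walk down from root: D -> F -> C -> H

Answer: D F C H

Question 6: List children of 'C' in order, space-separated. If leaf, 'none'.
Node C's children (from adjacency): H

Answer: H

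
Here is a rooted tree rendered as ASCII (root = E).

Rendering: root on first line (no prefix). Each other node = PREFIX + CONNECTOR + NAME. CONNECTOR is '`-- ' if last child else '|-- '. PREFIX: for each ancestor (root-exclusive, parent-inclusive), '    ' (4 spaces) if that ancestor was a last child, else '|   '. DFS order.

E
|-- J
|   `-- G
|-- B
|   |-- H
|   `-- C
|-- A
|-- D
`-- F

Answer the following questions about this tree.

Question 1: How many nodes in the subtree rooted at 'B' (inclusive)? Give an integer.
Answer: 3

Derivation:
Subtree rooted at B contains: B, C, H
Count = 3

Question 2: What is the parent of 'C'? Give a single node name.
Scan adjacency: C appears as child of B

Answer: B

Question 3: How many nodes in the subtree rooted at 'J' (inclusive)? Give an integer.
Subtree rooted at J contains: G, J
Count = 2

Answer: 2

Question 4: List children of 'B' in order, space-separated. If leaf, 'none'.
Node B's children (from adjacency): H, C

Answer: H C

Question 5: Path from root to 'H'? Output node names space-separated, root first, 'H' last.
Answer: E B H

Derivation:
Walk down from root: E -> B -> H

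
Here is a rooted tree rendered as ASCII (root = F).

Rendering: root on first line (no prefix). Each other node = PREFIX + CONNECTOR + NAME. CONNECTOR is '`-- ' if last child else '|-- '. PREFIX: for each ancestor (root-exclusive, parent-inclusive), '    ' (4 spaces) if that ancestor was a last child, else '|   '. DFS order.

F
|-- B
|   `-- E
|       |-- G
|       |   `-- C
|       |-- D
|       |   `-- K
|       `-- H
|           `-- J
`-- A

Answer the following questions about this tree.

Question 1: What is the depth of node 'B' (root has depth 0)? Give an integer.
Answer: 1

Derivation:
Path from root to B: F -> B
Depth = number of edges = 1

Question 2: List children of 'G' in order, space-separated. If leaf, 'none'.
Answer: C

Derivation:
Node G's children (from adjacency): C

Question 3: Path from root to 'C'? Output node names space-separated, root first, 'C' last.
Walk down from root: F -> B -> E -> G -> C

Answer: F B E G C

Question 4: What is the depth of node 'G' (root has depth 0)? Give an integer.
Path from root to G: F -> B -> E -> G
Depth = number of edges = 3

Answer: 3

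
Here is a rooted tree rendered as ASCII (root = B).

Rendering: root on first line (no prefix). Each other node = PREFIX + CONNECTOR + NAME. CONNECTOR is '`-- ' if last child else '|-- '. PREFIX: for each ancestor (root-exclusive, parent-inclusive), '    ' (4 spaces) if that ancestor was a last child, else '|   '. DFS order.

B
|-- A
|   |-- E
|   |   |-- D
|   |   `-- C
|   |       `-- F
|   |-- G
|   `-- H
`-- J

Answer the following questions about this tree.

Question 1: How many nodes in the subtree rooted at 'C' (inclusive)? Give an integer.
Subtree rooted at C contains: C, F
Count = 2

Answer: 2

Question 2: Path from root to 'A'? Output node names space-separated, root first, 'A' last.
Answer: B A

Derivation:
Walk down from root: B -> A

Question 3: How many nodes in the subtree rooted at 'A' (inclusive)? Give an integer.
Answer: 7

Derivation:
Subtree rooted at A contains: A, C, D, E, F, G, H
Count = 7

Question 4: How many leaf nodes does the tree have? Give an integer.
Answer: 5

Derivation:
Leaves (nodes with no children): D, F, G, H, J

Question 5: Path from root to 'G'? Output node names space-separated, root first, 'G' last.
Walk down from root: B -> A -> G

Answer: B A G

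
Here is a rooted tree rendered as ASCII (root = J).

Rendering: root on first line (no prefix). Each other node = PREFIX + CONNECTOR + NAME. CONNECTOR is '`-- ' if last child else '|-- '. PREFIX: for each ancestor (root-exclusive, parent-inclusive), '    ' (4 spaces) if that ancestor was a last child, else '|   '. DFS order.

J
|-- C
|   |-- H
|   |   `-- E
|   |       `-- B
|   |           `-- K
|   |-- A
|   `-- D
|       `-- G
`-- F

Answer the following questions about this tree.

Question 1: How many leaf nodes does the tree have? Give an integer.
Leaves (nodes with no children): A, F, G, K

Answer: 4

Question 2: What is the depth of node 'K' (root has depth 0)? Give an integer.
Path from root to K: J -> C -> H -> E -> B -> K
Depth = number of edges = 5

Answer: 5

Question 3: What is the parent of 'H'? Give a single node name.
Answer: C

Derivation:
Scan adjacency: H appears as child of C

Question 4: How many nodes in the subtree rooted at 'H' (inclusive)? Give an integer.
Subtree rooted at H contains: B, E, H, K
Count = 4

Answer: 4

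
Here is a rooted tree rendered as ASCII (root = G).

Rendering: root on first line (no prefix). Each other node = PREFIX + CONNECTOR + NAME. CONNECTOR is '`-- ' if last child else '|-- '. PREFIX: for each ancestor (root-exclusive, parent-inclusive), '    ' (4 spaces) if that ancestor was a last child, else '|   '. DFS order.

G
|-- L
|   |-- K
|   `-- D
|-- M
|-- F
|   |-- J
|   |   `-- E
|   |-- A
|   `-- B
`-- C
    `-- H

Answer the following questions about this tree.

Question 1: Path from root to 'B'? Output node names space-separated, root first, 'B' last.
Walk down from root: G -> F -> B

Answer: G F B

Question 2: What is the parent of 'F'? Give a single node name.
Answer: G

Derivation:
Scan adjacency: F appears as child of G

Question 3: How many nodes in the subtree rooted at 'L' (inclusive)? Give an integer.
Subtree rooted at L contains: D, K, L
Count = 3

Answer: 3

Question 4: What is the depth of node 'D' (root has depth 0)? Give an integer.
Path from root to D: G -> L -> D
Depth = number of edges = 2

Answer: 2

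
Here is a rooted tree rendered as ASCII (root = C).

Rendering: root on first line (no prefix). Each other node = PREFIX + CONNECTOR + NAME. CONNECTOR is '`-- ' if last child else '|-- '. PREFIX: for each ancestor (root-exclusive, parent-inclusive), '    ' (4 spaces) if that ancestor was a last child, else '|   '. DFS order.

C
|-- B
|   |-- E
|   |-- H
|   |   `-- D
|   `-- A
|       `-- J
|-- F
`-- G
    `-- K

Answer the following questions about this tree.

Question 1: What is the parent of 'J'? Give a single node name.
Scan adjacency: J appears as child of A

Answer: A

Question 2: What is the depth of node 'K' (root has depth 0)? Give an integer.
Answer: 2

Derivation:
Path from root to K: C -> G -> K
Depth = number of edges = 2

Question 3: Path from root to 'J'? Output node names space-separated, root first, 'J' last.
Answer: C B A J

Derivation:
Walk down from root: C -> B -> A -> J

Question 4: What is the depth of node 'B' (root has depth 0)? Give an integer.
Answer: 1

Derivation:
Path from root to B: C -> B
Depth = number of edges = 1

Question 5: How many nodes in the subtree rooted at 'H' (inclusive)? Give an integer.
Subtree rooted at H contains: D, H
Count = 2

Answer: 2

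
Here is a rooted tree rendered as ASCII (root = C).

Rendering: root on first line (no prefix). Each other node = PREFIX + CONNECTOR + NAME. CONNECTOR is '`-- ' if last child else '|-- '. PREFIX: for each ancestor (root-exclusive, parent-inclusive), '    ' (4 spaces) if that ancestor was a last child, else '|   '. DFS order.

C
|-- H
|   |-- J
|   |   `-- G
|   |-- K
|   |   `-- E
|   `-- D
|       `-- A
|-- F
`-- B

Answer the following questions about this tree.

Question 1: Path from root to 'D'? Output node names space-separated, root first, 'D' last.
Answer: C H D

Derivation:
Walk down from root: C -> H -> D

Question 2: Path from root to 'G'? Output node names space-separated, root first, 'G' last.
Walk down from root: C -> H -> J -> G

Answer: C H J G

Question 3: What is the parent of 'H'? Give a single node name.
Scan adjacency: H appears as child of C

Answer: C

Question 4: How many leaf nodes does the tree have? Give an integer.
Leaves (nodes with no children): A, B, E, F, G

Answer: 5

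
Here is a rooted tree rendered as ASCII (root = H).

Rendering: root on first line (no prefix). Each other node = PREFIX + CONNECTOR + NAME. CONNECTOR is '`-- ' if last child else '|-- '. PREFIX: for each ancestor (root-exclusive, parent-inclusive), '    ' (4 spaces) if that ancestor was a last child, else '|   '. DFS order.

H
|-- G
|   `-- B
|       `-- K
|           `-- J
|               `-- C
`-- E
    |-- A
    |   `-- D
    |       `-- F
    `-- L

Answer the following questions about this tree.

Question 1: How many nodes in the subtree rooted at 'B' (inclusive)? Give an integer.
Subtree rooted at B contains: B, C, J, K
Count = 4

Answer: 4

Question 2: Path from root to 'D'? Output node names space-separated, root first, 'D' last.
Answer: H E A D

Derivation:
Walk down from root: H -> E -> A -> D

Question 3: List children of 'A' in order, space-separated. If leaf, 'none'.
Answer: D

Derivation:
Node A's children (from adjacency): D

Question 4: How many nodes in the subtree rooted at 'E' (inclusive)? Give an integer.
Subtree rooted at E contains: A, D, E, F, L
Count = 5

Answer: 5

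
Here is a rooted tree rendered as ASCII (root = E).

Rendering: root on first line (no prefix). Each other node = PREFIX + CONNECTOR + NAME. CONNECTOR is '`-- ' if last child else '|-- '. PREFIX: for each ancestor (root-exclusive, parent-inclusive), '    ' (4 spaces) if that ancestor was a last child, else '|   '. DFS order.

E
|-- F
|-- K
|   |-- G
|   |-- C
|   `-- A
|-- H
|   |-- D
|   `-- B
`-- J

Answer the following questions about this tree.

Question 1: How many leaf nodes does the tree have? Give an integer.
Leaves (nodes with no children): A, B, C, D, F, G, J

Answer: 7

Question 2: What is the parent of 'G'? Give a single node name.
Scan adjacency: G appears as child of K

Answer: K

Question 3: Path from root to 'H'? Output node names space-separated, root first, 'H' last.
Answer: E H

Derivation:
Walk down from root: E -> H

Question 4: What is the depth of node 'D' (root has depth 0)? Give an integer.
Answer: 2

Derivation:
Path from root to D: E -> H -> D
Depth = number of edges = 2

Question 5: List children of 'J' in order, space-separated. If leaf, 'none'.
Node J's children (from adjacency): (leaf)

Answer: none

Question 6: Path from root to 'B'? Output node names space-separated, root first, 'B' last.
Walk down from root: E -> H -> B

Answer: E H B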